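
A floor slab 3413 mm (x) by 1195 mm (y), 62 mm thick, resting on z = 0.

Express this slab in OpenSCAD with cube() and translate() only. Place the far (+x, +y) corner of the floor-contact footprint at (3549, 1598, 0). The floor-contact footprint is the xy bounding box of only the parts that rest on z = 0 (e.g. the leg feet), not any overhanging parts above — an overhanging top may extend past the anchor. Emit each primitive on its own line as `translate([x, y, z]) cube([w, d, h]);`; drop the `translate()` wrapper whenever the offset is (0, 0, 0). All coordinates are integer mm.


translate([136, 403, 0]) cube([3413, 1195, 62]);


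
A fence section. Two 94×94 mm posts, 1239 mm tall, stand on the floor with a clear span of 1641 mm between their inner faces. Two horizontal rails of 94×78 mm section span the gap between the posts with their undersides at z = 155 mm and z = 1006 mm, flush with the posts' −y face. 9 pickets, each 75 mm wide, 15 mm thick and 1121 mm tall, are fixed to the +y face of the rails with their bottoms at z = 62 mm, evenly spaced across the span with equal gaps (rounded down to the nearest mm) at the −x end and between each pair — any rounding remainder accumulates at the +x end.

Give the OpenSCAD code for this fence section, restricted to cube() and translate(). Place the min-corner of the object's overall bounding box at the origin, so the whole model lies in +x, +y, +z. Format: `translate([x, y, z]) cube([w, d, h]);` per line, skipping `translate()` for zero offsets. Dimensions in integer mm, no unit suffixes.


cube([94, 94, 1239]);
translate([1735, 0, 0]) cube([94, 94, 1239]);
translate([94, 0, 155]) cube([1641, 94, 78]);
translate([94, 0, 1006]) cube([1641, 94, 78]);
translate([190, 94, 62]) cube([75, 15, 1121]);
translate([361, 94, 62]) cube([75, 15, 1121]);
translate([532, 94, 62]) cube([75, 15, 1121]);
translate([703, 94, 62]) cube([75, 15, 1121]);
translate([874, 94, 62]) cube([75, 15, 1121]);
translate([1045, 94, 62]) cube([75, 15, 1121]);
translate([1216, 94, 62]) cube([75, 15, 1121]);
translate([1387, 94, 62]) cube([75, 15, 1121]);
translate([1558, 94, 62]) cube([75, 15, 1121]);


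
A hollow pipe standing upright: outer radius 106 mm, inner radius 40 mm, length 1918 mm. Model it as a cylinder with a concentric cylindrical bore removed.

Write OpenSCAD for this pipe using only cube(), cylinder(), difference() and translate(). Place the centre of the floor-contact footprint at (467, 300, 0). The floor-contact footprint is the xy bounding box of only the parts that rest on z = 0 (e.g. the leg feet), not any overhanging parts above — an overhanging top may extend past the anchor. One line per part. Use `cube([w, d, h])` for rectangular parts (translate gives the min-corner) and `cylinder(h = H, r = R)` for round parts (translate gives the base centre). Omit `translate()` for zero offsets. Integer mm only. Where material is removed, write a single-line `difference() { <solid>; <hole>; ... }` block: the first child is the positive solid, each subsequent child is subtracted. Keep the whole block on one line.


difference() { translate([467, 300, 0]) cylinder(h = 1918, r = 106); translate([467, 300, 0]) cylinder(h = 1918, r = 40); }


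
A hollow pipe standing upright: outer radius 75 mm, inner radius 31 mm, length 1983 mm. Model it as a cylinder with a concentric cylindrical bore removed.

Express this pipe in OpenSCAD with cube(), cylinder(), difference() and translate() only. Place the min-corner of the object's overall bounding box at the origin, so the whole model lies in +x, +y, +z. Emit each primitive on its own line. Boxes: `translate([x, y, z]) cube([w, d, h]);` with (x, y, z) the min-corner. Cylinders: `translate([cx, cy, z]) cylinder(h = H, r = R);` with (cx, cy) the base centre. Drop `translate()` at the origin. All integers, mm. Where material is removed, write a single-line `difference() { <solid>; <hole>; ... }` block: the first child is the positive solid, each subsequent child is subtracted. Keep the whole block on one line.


difference() { translate([75, 75, 0]) cylinder(h = 1983, r = 75); translate([75, 75, 0]) cylinder(h = 1983, r = 31); }


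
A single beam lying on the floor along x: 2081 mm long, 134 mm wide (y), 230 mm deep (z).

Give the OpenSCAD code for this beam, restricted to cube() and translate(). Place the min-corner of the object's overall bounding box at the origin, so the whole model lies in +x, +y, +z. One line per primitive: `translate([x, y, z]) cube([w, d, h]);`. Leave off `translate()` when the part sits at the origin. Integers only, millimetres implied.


cube([2081, 134, 230]);


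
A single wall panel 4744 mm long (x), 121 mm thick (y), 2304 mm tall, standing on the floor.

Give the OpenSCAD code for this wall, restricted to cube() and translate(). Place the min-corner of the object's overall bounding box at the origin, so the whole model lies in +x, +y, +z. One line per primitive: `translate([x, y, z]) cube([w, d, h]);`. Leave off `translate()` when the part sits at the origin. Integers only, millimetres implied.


cube([4744, 121, 2304]);


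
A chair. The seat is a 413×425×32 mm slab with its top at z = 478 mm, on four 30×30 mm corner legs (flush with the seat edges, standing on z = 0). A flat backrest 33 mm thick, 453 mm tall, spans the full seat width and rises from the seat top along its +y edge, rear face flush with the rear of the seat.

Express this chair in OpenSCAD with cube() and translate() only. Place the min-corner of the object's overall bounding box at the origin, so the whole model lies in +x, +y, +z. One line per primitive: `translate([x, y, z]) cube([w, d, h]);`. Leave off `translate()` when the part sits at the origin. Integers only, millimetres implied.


// leg_h = 478 - 32 = 446
translate([0, 0, 446]) cube([413, 425, 32]);
cube([30, 30, 446]);
translate([383, 0, 0]) cube([30, 30, 446]);
translate([0, 395, 0]) cube([30, 30, 446]);
translate([383, 395, 0]) cube([30, 30, 446]);
translate([0, 392, 478]) cube([413, 33, 453]);


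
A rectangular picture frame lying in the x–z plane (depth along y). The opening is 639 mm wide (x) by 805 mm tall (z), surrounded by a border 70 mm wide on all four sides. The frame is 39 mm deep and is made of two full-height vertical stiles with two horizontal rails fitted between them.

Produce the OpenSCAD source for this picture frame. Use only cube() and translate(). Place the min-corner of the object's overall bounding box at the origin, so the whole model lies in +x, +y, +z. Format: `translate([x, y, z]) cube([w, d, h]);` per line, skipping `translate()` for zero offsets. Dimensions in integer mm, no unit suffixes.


cube([70, 39, 945]);
translate([709, 0, 0]) cube([70, 39, 945]);
translate([70, 0, 0]) cube([639, 39, 70]);
translate([70, 0, 875]) cube([639, 39, 70]);


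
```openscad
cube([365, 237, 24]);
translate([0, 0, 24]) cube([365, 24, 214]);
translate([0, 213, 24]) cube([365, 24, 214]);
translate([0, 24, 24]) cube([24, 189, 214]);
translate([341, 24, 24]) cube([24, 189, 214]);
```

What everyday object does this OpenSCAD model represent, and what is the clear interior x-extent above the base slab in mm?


An open box. The internal width is 317 mm.

A 365×237 base slab with four walls standing on it — an open box. The base is 365 mm wide and the walls are 24 mm thick, so the internal width is 365 − 2 × 24 = 317 mm.


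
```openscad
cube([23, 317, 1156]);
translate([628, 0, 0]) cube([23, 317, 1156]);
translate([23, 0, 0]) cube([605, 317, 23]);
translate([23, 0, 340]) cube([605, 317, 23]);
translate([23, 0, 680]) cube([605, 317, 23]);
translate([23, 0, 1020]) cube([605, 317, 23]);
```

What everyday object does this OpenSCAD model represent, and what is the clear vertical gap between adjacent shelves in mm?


A bookshelf. The clear shelf gap is 317 mm.

Two tall side panels with 4 horizontal boards between them — a bookshelf. The first two shelf undersides are at z = 0 and z = 340; with shelf thickness 23, the clear gap is 340 − 0 − 23 = 317 mm.


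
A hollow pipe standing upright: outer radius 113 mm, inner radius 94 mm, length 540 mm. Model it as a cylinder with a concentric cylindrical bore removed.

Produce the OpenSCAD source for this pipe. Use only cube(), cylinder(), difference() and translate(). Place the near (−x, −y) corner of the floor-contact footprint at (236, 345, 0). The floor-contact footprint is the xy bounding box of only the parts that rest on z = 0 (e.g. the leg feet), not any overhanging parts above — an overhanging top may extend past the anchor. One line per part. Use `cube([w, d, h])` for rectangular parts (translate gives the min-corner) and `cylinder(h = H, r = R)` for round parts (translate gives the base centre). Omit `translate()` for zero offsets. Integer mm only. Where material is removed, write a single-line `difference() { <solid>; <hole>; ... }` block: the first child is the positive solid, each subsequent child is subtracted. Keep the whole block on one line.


difference() { translate([349, 458, 0]) cylinder(h = 540, r = 113); translate([349, 458, 0]) cylinder(h = 540, r = 94); }


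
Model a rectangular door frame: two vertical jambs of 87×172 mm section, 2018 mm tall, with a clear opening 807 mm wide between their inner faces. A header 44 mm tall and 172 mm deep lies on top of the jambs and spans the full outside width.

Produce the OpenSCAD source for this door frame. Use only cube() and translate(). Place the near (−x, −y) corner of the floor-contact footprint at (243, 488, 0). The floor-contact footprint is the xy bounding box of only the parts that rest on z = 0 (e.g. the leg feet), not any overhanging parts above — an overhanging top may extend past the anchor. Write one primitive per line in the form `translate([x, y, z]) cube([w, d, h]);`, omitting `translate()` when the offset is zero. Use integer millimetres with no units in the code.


translate([243, 488, 0]) cube([87, 172, 2018]);
translate([1137, 488, 0]) cube([87, 172, 2018]);
translate([243, 488, 2018]) cube([981, 172, 44]);


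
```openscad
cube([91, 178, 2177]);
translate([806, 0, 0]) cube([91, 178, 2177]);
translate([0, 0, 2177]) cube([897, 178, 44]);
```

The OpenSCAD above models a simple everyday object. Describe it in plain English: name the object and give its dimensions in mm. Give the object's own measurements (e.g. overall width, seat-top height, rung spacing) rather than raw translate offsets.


A door frame. The clear opening is 715 mm wide and 2177 mm high. Two 91 mm wide jambs, 178 mm deep, stand either side of the opening from the floor to the top of the opening. A 44 mm thick head sits across the top of both jambs, spanning the full outside width of the frame.


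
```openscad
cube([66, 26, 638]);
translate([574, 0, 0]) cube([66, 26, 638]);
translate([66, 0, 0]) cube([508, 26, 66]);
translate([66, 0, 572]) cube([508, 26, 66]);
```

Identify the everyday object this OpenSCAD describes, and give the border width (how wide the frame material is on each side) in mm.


A picture frame. The border width is 66 mm.

Four thin pieces enclosing a rectangular opening — a picture frame. The two full-height stiles are 638 mm tall; the top rail sits at z = 572 and is 66 mm tall, so the border above the opening is 638 − 572 = 66 mm, matching the stile x-width.


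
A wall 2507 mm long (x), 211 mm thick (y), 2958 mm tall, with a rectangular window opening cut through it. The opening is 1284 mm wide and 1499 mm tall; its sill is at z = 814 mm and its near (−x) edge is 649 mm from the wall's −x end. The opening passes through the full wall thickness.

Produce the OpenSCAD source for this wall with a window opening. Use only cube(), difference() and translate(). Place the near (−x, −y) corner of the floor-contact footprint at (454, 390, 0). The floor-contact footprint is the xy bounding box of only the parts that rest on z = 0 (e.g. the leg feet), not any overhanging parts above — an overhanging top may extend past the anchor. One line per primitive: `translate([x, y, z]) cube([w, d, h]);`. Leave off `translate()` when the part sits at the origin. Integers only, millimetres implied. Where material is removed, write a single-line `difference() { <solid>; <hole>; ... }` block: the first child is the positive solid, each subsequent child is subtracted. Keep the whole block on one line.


difference() { translate([454, 390, 0]) cube([2507, 211, 2958]); translate([1103, 390, 814]) cube([1284, 211, 1499]); }


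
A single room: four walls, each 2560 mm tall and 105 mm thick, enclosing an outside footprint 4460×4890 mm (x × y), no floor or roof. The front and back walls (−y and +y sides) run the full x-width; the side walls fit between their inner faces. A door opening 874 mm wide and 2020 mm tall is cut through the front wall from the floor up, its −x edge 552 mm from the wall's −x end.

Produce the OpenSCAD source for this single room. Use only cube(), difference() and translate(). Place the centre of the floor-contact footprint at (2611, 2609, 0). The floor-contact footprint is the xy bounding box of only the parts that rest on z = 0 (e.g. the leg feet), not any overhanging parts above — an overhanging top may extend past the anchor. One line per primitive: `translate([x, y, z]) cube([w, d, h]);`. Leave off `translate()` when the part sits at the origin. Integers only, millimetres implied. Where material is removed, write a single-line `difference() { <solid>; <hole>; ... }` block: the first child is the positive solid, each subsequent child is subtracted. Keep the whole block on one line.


difference() { translate([381, 164, 0]) cube([4460, 105, 2560]); translate([933, 164, 0]) cube([874, 105, 2020]); }
translate([381, 4949, 0]) cube([4460, 105, 2560]);
translate([381, 269, 0]) cube([105, 4680, 2560]);
translate([4736, 269, 0]) cube([105, 4680, 2560]);


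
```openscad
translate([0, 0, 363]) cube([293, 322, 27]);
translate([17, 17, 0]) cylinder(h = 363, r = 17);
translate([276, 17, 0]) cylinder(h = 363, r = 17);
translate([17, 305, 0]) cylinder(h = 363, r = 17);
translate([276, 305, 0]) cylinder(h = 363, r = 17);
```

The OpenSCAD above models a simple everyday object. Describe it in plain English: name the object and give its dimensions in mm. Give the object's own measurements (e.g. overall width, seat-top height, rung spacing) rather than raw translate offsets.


A four-legged stool. The seat is a 293×322×27 mm slab whose top surface is at z = 390 mm; four round legs, each 34 mm in diameter, run from the floor (z = 0) to the underside of the seat, each leg's axis is inset half a diameter from the nearest pair of seat edges (so the leg's bounding box is flush with the corner).


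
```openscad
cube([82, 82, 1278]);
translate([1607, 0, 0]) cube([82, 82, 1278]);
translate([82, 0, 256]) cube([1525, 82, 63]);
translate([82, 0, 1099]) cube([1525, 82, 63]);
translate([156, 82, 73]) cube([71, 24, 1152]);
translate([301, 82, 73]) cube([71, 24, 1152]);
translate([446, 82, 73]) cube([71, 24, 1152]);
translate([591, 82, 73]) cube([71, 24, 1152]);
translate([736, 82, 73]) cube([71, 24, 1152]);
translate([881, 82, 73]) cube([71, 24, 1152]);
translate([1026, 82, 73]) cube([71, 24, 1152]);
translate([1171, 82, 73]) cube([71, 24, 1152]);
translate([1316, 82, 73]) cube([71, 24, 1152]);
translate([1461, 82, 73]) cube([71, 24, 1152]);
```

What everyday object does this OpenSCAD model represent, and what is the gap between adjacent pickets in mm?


A fence section. The picket gap is 74 mm.

Two posts, two rails, 10 pickets — a fence section. Span 1525 mm holds 10 pickets of 71 mm with 11 equal gaps: ⌊(1525 − 10·71) / 11⌋ = 74 mm.


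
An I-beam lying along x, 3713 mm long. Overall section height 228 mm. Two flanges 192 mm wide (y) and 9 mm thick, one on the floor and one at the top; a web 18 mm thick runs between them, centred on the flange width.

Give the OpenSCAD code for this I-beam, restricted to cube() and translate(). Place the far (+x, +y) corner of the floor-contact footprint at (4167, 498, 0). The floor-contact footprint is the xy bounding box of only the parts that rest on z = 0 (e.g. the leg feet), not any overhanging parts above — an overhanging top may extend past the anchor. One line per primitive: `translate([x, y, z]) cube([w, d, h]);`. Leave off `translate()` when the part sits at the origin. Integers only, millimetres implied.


translate([454, 306, 0]) cube([3713, 192, 9]);
translate([454, 393, 9]) cube([3713, 18, 210]);
translate([454, 306, 219]) cube([3713, 192, 9]);


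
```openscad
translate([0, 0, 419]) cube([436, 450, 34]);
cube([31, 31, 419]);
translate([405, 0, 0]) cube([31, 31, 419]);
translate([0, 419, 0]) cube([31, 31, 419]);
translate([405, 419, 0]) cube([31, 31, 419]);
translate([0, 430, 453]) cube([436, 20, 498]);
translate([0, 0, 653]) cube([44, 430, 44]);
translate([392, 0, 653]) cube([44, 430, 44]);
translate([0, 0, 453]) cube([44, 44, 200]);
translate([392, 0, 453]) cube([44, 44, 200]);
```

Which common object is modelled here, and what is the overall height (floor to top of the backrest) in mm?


A chair. The overall height is 951 mm.

A slab on four corner posts with a tall panel at the back — a chair. The seat slab sits at z = 419 with thickness 34, and the 498 mm backrest starts at the seat top, so the overall height is 419 + 34 + 498 = 951 mm.


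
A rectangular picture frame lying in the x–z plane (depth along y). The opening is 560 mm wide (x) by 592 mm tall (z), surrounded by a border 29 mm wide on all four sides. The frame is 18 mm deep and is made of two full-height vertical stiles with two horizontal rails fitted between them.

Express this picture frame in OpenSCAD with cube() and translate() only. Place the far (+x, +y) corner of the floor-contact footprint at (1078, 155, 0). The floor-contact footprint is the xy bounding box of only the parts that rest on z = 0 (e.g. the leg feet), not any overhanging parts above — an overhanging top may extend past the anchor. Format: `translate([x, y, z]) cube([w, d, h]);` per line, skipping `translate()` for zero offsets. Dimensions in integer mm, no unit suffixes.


translate([460, 137, 0]) cube([29, 18, 650]);
translate([1049, 137, 0]) cube([29, 18, 650]);
translate([489, 137, 0]) cube([560, 18, 29]);
translate([489, 137, 621]) cube([560, 18, 29]);


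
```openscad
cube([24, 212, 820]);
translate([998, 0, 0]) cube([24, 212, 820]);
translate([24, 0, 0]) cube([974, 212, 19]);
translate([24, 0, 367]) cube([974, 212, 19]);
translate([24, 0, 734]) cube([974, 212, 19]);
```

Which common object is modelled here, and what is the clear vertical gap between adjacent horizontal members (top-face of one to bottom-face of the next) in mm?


A bookshelf. The clear shelf gap is 348 mm.

Two tall side panels with 3 horizontal boards between them — a bookshelf. The first two shelf undersides are at z = 0 and z = 367; with shelf thickness 19, the clear gap is 367 − 0 − 19 = 348 mm.


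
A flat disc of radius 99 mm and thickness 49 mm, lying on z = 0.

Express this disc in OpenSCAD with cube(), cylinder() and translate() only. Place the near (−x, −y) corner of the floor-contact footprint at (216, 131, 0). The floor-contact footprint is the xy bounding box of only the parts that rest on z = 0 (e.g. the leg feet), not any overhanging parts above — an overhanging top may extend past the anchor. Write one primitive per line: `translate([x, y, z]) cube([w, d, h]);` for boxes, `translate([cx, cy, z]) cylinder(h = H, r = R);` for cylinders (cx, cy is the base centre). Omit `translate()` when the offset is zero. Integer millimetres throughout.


translate([315, 230, 0]) cylinder(h = 49, r = 99);


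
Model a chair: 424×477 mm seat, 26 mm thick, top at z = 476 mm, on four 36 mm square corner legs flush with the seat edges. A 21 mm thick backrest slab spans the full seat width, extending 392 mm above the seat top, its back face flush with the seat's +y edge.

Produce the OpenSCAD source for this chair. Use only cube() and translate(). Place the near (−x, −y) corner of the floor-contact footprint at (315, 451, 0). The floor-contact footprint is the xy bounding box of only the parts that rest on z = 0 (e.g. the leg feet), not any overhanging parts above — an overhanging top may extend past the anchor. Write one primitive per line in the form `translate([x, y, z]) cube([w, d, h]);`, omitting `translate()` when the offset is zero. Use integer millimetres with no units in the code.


// leg_h = 476 - 26 = 450
translate([315, 451, 450]) cube([424, 477, 26]);
translate([315, 451, 0]) cube([36, 36, 450]);
translate([703, 451, 0]) cube([36, 36, 450]);
translate([315, 892, 0]) cube([36, 36, 450]);
translate([703, 892, 0]) cube([36, 36, 450]);
translate([315, 907, 476]) cube([424, 21, 392]);


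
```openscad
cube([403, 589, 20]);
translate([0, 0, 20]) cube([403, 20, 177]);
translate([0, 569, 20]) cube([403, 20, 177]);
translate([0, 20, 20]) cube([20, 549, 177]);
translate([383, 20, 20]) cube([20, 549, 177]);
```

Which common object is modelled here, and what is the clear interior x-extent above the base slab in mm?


An open box. The internal width is 363 mm.

A 403×589 base slab with four walls standing on it — an open box. The base is 403 mm wide and the walls are 20 mm thick, so the internal width is 403 − 2 × 20 = 363 mm.


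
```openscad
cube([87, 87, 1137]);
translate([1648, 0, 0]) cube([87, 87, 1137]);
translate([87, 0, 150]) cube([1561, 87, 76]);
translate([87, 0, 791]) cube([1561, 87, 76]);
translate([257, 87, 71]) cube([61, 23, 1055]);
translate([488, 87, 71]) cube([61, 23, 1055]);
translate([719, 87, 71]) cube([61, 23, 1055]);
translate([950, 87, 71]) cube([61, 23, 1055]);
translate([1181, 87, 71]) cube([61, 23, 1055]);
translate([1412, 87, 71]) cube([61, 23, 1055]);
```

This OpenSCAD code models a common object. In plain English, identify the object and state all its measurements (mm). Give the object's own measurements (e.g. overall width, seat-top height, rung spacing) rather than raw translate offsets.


A fence section. Two 87×87 mm posts, 1137 mm tall, stand on the floor with a clear span of 1561 mm between their inner faces. Two horizontal rails of 87×76 mm section span the gap between the posts with their undersides at z = 150 mm and z = 791 mm, flush with the posts' −y face. 6 pickets, each 61 mm wide, 23 mm thick and 1055 mm tall, are fixed to the +y face of the rails with their bottoms at z = 71 mm, spaced across the span with a 170 mm gap after the −x post and between neighbouring pickets, with 175 mm left before the +x post.


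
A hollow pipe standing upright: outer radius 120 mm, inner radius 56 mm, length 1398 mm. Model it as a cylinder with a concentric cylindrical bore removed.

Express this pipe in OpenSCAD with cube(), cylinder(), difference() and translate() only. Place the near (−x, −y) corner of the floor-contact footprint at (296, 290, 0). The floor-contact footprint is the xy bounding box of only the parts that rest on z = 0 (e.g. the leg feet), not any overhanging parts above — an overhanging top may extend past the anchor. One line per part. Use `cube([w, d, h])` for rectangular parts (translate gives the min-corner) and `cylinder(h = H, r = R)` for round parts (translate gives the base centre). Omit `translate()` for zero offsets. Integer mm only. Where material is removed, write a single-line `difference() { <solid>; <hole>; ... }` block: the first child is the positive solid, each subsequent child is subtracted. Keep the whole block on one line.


difference() { translate([416, 410, 0]) cylinder(h = 1398, r = 120); translate([416, 410, 0]) cylinder(h = 1398, r = 56); }


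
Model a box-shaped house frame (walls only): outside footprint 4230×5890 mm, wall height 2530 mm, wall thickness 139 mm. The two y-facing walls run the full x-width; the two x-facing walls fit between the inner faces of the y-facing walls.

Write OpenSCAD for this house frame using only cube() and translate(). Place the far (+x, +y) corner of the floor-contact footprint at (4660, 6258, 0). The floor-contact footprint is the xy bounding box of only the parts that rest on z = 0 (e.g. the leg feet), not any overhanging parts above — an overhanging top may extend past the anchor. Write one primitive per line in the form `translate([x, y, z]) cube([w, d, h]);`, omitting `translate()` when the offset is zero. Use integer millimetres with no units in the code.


translate([430, 368, 0]) cube([4230, 139, 2530]);
translate([430, 6119, 0]) cube([4230, 139, 2530]);
translate([430, 507, 0]) cube([139, 5612, 2530]);
translate([4521, 507, 0]) cube([139, 5612, 2530]);


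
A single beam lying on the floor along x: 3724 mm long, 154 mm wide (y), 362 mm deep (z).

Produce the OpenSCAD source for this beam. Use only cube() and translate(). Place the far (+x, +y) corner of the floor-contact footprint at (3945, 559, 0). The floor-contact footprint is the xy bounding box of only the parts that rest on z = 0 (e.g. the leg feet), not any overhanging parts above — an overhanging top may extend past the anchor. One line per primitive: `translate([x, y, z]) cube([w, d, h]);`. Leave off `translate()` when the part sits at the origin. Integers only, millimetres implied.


translate([221, 405, 0]) cube([3724, 154, 362]);


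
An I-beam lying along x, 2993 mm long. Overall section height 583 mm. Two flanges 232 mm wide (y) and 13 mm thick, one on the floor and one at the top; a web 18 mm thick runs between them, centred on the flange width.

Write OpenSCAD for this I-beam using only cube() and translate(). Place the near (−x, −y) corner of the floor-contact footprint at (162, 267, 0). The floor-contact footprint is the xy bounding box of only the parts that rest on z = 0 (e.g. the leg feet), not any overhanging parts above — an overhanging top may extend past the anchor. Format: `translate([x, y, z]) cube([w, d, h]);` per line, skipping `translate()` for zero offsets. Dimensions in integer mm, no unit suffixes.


translate([162, 267, 0]) cube([2993, 232, 13]);
translate([162, 374, 13]) cube([2993, 18, 557]);
translate([162, 267, 570]) cube([2993, 232, 13]);


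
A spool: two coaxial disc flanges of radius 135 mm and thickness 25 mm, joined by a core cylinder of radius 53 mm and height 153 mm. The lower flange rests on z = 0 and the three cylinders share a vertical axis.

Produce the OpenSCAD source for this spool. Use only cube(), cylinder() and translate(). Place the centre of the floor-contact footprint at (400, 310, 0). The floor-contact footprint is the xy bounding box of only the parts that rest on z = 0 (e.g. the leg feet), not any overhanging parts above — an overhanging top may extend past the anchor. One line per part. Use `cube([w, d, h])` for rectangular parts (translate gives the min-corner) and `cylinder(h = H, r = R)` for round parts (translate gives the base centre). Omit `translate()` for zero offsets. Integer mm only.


translate([400, 310, 0]) cylinder(h = 25, r = 135);
translate([400, 310, 25]) cylinder(h = 153, r = 53);
translate([400, 310, 178]) cylinder(h = 25, r = 135);


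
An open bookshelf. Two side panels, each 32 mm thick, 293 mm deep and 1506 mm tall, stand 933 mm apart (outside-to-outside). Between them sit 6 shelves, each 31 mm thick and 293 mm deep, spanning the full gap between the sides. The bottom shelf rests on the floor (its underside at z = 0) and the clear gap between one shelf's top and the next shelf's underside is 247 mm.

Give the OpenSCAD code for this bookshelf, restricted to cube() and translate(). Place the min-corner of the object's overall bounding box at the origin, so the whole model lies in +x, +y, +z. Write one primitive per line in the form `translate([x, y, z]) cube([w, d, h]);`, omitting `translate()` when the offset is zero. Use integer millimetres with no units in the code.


cube([32, 293, 1506]);
translate([901, 0, 0]) cube([32, 293, 1506]);
translate([32, 0, 0]) cube([869, 293, 31]);
translate([32, 0, 278]) cube([869, 293, 31]);
translate([32, 0, 556]) cube([869, 293, 31]);
translate([32, 0, 834]) cube([869, 293, 31]);
translate([32, 0, 1112]) cube([869, 293, 31]);
translate([32, 0, 1390]) cube([869, 293, 31]);


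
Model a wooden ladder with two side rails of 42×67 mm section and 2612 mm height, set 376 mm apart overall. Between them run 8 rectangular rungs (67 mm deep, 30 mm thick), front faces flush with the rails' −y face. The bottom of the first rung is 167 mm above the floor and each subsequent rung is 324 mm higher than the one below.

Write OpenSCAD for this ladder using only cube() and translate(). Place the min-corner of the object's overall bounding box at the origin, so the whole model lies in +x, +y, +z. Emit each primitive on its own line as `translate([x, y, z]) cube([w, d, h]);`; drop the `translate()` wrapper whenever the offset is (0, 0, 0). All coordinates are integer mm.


// rung span = 376 - 2*42 = 292
// rung[k] z = 167 + k*324
cube([42, 67, 2612]);
translate([334, 0, 0]) cube([42, 67, 2612]);
translate([42, 0, 167]) cube([292, 67, 30]);
translate([42, 0, 491]) cube([292, 67, 30]);
translate([42, 0, 815]) cube([292, 67, 30]);
translate([42, 0, 1139]) cube([292, 67, 30]);
translate([42, 0, 1463]) cube([292, 67, 30]);
translate([42, 0, 1787]) cube([292, 67, 30]);
translate([42, 0, 2111]) cube([292, 67, 30]);
translate([42, 0, 2435]) cube([292, 67, 30]);


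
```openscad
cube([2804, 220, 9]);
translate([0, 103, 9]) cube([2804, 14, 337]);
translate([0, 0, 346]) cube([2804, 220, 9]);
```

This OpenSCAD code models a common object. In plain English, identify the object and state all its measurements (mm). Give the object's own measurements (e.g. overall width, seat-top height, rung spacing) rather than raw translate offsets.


An I-beam lying along x, 2804 mm long. Overall section height 355 mm. Two flanges 220 mm wide (y) and 9 mm thick, one on the floor and one at the top; a web 14 mm thick runs between them, centred on the flange width.


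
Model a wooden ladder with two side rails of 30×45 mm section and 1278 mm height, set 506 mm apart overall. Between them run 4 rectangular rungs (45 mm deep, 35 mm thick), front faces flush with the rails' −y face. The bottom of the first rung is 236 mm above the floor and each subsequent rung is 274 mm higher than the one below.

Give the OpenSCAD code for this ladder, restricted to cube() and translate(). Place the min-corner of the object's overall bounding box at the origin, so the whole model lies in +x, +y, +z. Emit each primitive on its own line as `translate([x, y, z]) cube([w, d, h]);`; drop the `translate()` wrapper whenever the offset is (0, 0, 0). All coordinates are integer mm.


cube([30, 45, 1278]);
translate([476, 0, 0]) cube([30, 45, 1278]);
translate([30, 0, 236]) cube([446, 45, 35]);
translate([30, 0, 510]) cube([446, 45, 35]);
translate([30, 0, 784]) cube([446, 45, 35]);
translate([30, 0, 1058]) cube([446, 45, 35]);


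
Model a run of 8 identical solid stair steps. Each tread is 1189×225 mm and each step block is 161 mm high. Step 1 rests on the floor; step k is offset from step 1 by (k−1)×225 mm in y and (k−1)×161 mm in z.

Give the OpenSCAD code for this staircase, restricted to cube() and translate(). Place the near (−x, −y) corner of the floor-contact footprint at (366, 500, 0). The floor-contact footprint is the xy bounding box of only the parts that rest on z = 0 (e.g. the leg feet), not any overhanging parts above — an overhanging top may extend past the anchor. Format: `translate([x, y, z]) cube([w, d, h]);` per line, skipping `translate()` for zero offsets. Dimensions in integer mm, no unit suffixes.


translate([366, 500, 0]) cube([1189, 225, 161]);
translate([366, 725, 161]) cube([1189, 225, 161]);
translate([366, 950, 322]) cube([1189, 225, 161]);
translate([366, 1175, 483]) cube([1189, 225, 161]);
translate([366, 1400, 644]) cube([1189, 225, 161]);
translate([366, 1625, 805]) cube([1189, 225, 161]);
translate([366, 1850, 966]) cube([1189, 225, 161]);
translate([366, 2075, 1127]) cube([1189, 225, 161]);


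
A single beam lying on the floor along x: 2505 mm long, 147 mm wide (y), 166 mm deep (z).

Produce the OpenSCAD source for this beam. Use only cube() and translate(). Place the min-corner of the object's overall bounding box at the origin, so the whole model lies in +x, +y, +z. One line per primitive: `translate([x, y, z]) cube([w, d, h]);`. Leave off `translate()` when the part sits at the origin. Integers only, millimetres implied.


cube([2505, 147, 166]);


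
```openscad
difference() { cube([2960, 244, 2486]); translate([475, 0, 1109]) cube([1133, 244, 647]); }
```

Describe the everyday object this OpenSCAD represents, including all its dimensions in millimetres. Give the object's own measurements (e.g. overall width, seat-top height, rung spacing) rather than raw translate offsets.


A wall 2960 mm long (x), 244 mm thick (y), 2486 mm tall, with a rectangular window opening cut through it. The opening is 1133 mm wide and 647 mm tall; its sill is at z = 1109 mm and its near (−x) edge is 475 mm from the wall's −x end. The opening passes through the full wall thickness.


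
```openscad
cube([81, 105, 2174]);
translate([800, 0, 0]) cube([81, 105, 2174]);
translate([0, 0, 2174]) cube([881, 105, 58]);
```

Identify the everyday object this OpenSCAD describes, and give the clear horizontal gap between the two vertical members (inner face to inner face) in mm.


A door frame. The clear opening width is 719 mm.

Two 2174 mm tall posts with a header on top — a door frame. The left jamb is 81 mm wide at x = 0; the right jamb starts at x = 800. The clear opening is 800 − 81 = 719 mm.


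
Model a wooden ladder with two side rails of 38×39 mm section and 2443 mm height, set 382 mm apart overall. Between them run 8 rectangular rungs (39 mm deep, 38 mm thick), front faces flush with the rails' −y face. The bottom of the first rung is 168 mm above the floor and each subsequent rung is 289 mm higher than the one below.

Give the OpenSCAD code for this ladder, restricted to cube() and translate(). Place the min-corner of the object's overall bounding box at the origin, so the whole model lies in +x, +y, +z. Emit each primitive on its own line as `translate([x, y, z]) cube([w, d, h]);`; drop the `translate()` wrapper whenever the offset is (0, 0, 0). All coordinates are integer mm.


// rung span = 382 - 2*38 = 306
// rung[k] z = 168 + k*289
cube([38, 39, 2443]);
translate([344, 0, 0]) cube([38, 39, 2443]);
translate([38, 0, 168]) cube([306, 39, 38]);
translate([38, 0, 457]) cube([306, 39, 38]);
translate([38, 0, 746]) cube([306, 39, 38]);
translate([38, 0, 1035]) cube([306, 39, 38]);
translate([38, 0, 1324]) cube([306, 39, 38]);
translate([38, 0, 1613]) cube([306, 39, 38]);
translate([38, 0, 1902]) cube([306, 39, 38]);
translate([38, 0, 2191]) cube([306, 39, 38]);


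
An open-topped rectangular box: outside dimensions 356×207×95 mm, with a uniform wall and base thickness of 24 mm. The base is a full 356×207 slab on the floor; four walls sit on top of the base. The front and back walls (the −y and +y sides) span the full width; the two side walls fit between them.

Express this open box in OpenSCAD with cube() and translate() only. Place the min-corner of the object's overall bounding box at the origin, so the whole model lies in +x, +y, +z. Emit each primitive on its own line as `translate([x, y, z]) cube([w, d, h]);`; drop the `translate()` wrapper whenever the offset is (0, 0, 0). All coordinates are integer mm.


cube([356, 207, 24]);
translate([0, 0, 24]) cube([356, 24, 71]);
translate([0, 183, 24]) cube([356, 24, 71]);
translate([0, 24, 24]) cube([24, 159, 71]);
translate([332, 24, 24]) cube([24, 159, 71]);


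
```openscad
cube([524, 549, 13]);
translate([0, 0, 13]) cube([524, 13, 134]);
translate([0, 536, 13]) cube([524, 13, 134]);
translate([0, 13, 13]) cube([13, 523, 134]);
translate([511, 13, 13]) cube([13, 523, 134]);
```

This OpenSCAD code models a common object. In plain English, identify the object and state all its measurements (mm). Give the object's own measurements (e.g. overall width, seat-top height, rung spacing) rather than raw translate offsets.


An open-topped rectangular box: outside dimensions 524×549×147 mm, with a uniform wall and base thickness of 13 mm. The base is a full 524×549 slab on the floor; four walls sit on top of the base. The front and back walls (the −y and +y sides) span the full width; the two side walls fit between them.


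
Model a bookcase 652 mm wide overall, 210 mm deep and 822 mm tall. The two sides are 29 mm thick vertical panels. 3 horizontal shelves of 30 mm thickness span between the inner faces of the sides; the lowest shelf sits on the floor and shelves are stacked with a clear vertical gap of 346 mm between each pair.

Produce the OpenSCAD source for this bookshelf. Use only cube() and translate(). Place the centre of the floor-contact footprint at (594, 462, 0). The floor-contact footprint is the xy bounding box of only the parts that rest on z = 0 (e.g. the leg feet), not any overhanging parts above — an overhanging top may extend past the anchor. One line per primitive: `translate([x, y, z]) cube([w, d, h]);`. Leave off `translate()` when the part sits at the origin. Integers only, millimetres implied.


translate([268, 357, 0]) cube([29, 210, 822]);
translate([891, 357, 0]) cube([29, 210, 822]);
translate([297, 357, 0]) cube([594, 210, 30]);
translate([297, 357, 376]) cube([594, 210, 30]);
translate([297, 357, 752]) cube([594, 210, 30]);


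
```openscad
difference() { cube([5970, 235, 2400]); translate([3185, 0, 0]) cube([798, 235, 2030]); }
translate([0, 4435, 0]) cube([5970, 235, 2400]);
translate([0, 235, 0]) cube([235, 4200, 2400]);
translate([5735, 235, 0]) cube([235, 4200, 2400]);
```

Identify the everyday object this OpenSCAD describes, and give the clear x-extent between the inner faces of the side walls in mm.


A single room. The interior width is 5500 mm.

Four walls enclosing a rectangle with a door in the front wall — a room. Outside width 5970 minus two 235 mm walls gives 5500 mm.


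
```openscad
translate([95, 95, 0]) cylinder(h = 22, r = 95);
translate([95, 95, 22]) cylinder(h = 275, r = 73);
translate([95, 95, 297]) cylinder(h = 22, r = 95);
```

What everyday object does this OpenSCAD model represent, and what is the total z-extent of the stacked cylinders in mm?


A spool. The overall height is 319 mm.

Three coaxial cylinders, large–small–large — a spool. Two 22 mm flanges and a 275 mm core give 22 + 275 + 22 = 319 mm.


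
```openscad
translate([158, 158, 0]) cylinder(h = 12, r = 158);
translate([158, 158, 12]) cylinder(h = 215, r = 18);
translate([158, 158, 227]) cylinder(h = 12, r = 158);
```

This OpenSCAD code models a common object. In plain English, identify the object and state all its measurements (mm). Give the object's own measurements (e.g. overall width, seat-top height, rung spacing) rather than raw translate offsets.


A spool: two coaxial disc flanges of radius 158 mm and thickness 12 mm, joined by a core cylinder of radius 18 mm and height 215 mm. The lower flange rests on z = 0 and the three cylinders share a vertical axis.


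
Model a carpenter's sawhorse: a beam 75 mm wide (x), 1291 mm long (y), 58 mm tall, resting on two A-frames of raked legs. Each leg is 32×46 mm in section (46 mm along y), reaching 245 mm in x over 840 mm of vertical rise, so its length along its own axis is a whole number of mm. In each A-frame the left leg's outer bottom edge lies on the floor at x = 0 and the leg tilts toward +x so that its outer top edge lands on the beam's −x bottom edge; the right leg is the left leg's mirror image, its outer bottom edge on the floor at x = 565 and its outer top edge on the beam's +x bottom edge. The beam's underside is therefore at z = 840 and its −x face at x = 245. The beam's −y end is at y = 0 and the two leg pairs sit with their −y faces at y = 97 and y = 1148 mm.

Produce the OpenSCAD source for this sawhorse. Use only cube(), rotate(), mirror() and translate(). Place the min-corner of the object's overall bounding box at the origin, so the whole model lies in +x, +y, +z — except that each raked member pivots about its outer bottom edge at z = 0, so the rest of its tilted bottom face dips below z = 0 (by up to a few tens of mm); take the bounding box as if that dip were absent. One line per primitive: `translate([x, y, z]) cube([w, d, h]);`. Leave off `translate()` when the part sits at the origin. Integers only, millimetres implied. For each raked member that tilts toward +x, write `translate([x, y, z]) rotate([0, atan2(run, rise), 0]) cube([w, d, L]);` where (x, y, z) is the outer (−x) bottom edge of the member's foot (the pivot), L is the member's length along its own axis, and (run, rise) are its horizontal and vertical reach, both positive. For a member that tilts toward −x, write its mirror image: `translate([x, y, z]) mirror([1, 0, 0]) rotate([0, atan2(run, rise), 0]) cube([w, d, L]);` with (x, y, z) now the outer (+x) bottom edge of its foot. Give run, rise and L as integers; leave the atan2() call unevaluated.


translate([245, 0, 840]) cube([75, 1291, 58]);
translate([0, 97, 0]) rotate([0, atan2(245, 840), 0]) cube([32, 46, 875]);
translate([565, 97, 0]) mirror([1, 0, 0]) rotate([0, atan2(245, 840), 0]) cube([32, 46, 875]);
translate([0, 1148, 0]) rotate([0, atan2(245, 840), 0]) cube([32, 46, 875]);
translate([565, 1148, 0]) mirror([1, 0, 0]) rotate([0, atan2(245, 840), 0]) cube([32, 46, 875]);
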